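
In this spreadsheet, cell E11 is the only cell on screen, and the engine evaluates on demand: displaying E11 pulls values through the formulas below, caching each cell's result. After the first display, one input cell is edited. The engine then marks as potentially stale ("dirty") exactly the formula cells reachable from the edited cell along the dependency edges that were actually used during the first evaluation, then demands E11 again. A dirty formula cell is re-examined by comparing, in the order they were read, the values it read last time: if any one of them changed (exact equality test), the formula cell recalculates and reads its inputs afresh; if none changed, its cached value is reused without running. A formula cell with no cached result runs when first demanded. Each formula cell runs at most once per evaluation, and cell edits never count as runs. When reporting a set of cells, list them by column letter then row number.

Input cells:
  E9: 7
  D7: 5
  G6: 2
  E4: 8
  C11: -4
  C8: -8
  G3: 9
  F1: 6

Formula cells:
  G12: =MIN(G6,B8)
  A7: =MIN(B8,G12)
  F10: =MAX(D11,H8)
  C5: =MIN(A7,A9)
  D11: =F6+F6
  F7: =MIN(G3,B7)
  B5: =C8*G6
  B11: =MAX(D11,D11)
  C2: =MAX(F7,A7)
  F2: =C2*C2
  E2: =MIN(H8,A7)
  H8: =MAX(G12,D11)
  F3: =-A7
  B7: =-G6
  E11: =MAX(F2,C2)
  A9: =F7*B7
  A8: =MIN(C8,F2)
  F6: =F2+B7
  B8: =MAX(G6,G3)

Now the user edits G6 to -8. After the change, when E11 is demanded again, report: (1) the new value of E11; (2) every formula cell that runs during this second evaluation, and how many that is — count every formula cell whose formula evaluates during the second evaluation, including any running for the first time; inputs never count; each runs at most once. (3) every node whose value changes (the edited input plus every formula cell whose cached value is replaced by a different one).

Initial pass — values computed on the first demand:
  B7 = -(2) = -2
  B8 = MAX(2, 9) = 9
  F7 = MIN(9, -2) = -2
  G12 = MIN(2, 9) = 2
  A7 = MIN(9, 2) = 2
  C2 = MAX(-2, 2) = 2
  F2 = 2 * 2 = 4
  E11 = MAX(4, 2) = 4

Second demand — change propagation:
  B7: re-runs because G6 2->-8; new result 8.
  B8: re-runs because G6 2->-8; new result 9 (unchanged).
  F7: re-runs because B7 -2->8; new result 8.
  G12: re-runs because G6 2->-8; new result -8.
  A7: re-runs because G12 2->-8; new result -8.
  C2: re-runs because F7 -2->8; A7 2->-8; new result 8.
  F2: re-runs because C2 2->8; C2 2->8; new result 64.
  E11: re-runs because F2 4->64; C2 2->8; new result 64.

E11 now evaluates to 64.
Run set: A7, B7, B8, C2, E11, F2, F7, G12 (8 run).
Changed values: A7, B7, C2, E11, F2, F7, G6, G12.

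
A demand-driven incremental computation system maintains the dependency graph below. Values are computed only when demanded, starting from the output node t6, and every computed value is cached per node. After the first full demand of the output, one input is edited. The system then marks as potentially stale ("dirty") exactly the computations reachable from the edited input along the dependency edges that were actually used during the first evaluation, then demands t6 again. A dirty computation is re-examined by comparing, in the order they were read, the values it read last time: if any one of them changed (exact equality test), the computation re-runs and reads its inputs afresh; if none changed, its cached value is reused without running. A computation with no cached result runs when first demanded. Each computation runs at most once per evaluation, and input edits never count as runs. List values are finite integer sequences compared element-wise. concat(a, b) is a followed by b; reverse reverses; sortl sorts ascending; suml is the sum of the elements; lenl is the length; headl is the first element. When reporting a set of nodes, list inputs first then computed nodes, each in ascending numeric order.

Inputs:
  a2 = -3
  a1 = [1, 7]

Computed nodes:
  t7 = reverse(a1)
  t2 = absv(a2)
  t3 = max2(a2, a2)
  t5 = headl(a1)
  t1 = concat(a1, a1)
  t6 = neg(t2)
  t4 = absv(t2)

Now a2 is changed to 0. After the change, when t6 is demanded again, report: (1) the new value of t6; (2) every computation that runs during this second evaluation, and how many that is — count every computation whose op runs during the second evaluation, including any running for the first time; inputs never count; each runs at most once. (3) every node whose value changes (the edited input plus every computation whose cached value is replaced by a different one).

New value of t6: 0.
Computations that run: t2, t6 — 2 in total.
Values that change: a2, t2, t6.

First evaluation (everything demanded from the output):
  t2 = absv(-3) = 3
  t6 = neg(3) = -3

Propagation after the edit:
  t2: runs — a2 -3->0; result 0.
  t6: runs — t2 3->0; result 0.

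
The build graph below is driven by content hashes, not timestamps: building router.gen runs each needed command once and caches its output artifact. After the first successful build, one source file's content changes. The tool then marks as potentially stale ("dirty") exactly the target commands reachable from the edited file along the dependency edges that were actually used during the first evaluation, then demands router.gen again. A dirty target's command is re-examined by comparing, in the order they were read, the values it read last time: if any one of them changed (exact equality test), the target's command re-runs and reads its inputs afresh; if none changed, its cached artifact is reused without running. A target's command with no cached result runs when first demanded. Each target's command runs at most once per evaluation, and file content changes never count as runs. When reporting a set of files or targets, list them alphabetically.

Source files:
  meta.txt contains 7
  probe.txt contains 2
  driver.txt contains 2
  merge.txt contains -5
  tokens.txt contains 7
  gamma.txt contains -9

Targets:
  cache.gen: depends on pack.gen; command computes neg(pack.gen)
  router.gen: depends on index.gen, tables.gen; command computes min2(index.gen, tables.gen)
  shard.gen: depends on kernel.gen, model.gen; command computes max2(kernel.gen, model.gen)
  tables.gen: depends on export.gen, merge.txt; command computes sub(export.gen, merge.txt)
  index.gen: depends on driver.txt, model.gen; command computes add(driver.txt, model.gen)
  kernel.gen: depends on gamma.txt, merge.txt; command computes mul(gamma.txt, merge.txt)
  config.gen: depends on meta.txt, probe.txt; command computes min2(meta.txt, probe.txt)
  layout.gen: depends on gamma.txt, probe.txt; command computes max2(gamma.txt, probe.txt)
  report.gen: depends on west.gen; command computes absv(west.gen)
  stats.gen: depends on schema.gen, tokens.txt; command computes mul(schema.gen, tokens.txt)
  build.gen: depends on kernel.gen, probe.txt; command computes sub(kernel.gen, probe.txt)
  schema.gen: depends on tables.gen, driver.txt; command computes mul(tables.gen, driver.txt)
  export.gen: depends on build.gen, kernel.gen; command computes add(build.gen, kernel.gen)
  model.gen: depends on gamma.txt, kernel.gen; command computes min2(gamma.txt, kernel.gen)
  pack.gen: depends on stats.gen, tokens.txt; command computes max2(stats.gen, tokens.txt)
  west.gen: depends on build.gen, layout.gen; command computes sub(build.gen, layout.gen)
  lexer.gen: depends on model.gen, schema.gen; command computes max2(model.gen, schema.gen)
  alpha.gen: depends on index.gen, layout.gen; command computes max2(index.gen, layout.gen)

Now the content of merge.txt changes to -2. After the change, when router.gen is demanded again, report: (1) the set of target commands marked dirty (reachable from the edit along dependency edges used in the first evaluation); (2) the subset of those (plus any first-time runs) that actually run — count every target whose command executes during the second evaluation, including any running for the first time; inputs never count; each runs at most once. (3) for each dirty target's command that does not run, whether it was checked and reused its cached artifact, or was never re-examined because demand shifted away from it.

Initial pass — values computed on the first demand:
  kernel.gen = mul(-9, -5) = 45
  build.gen = sub(45, 2) = 43
  export.gen = add(43, 45) = 88
  model.gen = min2(-9, 45) = -9
  index.gen = add(2, -9) = -7
  tables.gen = sub(88, -5) = 93
  router.gen = min2(-7, 93) = -7

Second demand — change propagation:
  kernel.gen: re-runs because merge.txt -5->-2; new result 18.
  build.gen: re-runs because kernel.gen 45->18; new result 16.
  export.gen: re-runs because build.gen 43->16; kernel.gen 45->18; new result 34.
  model.gen: re-runs because kernel.gen 45->18; new result -9 (unchanged).
  index.gen: re-examined; everything it read last time is the same (driver.txt unchanged, model.gen unchanged) — cache -7 kept, no run.
  tables.gen: re-runs because export.gen 88->34; merge.txt -5->-2; new result 36.
  router.gen: re-runs because tables.gen 93->36; new result -7 (unchanged).

The important point: at index.gen every value read last time is unchanged, so the dirty flag clears without a run.

Dirty set: build.gen, export.gen, index.gen, kernel.gen, model.gen, router.gen, tables.gen.
Run set: build.gen, export.gen, kernel.gen, model.gen, router.gen, tables.gen (6 run).
Re-examined without running (cache reused): index.gen.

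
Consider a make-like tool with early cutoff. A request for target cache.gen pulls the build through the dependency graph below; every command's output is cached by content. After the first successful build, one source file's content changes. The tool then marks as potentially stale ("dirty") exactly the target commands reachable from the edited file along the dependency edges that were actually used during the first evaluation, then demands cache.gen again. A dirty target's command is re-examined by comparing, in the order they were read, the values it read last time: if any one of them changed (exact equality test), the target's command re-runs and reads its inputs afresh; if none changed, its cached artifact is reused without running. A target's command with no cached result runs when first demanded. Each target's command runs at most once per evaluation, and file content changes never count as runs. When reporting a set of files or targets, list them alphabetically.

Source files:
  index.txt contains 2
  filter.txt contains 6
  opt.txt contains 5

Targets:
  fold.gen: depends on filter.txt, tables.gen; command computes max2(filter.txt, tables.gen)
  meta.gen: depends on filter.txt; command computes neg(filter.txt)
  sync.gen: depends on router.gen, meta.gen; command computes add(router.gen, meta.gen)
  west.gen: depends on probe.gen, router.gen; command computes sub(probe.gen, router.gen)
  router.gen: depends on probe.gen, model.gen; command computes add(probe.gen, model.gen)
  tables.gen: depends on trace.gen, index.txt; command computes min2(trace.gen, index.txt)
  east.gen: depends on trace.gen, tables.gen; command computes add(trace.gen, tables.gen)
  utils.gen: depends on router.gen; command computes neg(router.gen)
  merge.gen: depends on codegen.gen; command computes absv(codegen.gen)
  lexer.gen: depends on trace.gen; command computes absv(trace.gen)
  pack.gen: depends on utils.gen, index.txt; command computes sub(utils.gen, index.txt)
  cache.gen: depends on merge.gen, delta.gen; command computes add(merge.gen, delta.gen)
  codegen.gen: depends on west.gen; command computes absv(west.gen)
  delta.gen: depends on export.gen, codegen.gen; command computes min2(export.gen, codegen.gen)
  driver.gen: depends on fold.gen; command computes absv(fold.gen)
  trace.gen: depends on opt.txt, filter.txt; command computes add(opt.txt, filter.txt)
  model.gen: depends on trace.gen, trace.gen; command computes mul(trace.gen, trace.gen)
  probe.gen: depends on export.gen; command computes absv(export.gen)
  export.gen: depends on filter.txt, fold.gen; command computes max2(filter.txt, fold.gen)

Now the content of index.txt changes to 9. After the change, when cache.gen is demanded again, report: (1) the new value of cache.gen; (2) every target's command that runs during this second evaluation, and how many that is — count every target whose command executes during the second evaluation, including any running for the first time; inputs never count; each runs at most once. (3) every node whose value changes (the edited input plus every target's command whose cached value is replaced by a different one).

Demanding cache.gen again yields 130.
8 target commands run: cache.gen, delta.gen, export.gen, fold.gen, probe.gen, router.gen, tables.gen, west.gen.
The nodes whose values change: cache.gen, delta.gen, export.gen, fold.gen, index.txt, probe.gen, router.gen, tables.gen.
Note where the cutoff bites: codegen.gen is checked, finds nothing changed, and keeps its cache.

First demand of the output computes:
  trace.gen = add(5, 6) = 11
  model.gen = mul(11, 11) = 121
  tables.gen = min2(11, 2) = 2
  fold.gen = max2(6, 2) = 6
  export.gen = max2(6, 6) = 6
  probe.gen = absv(6) = 6
  router.gen = add(6, 121) = 127
  west.gen = sub(6, 127) = -121
  codegen.gen = absv(-121) = 121
  delta.gen = min2(6, 121) = 6
  merge.gen = absv(121) = 121
  cache.gen = add(121, 6) = 127

After the edit, cleaning proceeds:
  tables.gen: a read changed (index.txt 2->9) — executes, giving 9.
  fold.gen: a read changed (tables.gen 2->9) — executes, giving 9.
  export.gen: a read changed (fold.gen 6->9) — executes, giving 9.
  probe.gen: a read changed (export.gen 6->9) — executes, giving 9.
  router.gen: a read changed (probe.gen 6->9) — executes, giving 130.
  west.gen: a read changed (probe.gen 6->9; router.gen 127->130) — executes, giving -121 — identical to its old value.
  codegen.gen: dirty, but its reads are unchanged (west.gen unchanged); cached 121 stands.
  delta.gen: a read changed (export.gen 6->9) — executes, giving 9.
  merge.gen: dirty, but its reads are unchanged (codegen.gen unchanged); cached 121 stands.
  cache.gen: a read changed (delta.gen 6->9) — executes, giving 130.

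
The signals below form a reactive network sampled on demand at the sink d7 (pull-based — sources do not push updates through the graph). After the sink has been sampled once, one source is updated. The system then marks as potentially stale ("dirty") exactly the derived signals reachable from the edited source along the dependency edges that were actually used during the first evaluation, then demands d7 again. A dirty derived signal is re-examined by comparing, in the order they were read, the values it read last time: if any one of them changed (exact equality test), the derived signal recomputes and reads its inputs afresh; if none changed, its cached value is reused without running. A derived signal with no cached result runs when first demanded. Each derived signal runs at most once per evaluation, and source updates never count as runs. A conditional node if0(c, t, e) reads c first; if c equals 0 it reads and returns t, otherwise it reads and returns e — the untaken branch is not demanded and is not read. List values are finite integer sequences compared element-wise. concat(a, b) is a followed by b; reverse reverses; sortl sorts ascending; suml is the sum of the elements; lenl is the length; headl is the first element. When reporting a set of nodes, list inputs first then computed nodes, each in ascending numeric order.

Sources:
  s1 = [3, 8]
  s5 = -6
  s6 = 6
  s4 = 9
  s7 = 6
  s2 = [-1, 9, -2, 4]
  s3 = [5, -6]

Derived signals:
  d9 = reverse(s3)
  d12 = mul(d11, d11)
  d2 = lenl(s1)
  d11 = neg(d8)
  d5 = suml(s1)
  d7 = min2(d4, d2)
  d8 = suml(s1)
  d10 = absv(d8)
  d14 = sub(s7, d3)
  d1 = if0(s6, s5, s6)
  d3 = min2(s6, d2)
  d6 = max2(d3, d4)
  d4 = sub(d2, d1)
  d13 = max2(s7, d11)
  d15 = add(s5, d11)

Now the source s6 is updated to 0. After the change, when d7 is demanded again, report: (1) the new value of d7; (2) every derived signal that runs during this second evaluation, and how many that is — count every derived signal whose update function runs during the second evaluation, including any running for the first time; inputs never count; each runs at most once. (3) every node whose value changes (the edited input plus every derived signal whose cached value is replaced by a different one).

Initial pass — values computed on the first demand:
  d1 = if0(s6=6 -> else branch s6) = 6
  d2 = lenl([3, 8]) = 2
  d4 = sub(2, 6) = -4
  d7 = min2(-4, 2) = -4

Second demand — change propagation:
  d1: re-runs because s6 6->0; s6 6->0; new result -6.
  d4: re-runs because d1 6->-6; new result 8.
  d7: re-runs because d4 -4->8; new result 2.

d7 now evaluates to 2.
Run set: d1, d4, d7 (3 run).
Changed values: s6, d1, d4, d7.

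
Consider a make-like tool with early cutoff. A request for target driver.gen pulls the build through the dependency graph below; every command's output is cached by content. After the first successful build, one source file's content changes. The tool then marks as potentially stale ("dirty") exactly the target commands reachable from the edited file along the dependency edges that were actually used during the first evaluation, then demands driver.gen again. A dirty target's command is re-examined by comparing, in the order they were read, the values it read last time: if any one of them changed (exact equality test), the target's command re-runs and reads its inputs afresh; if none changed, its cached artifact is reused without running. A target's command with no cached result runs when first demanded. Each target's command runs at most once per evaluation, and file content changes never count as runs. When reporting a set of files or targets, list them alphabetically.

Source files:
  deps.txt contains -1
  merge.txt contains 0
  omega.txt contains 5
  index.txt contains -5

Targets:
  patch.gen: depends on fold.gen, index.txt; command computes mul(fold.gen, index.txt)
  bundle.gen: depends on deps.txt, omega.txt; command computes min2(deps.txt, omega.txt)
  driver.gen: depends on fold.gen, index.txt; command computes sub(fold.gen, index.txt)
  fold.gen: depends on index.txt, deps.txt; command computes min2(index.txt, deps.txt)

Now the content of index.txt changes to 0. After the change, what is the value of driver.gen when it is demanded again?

Demanding driver.gen again yields -1.

First demand of the output computes:
  fold.gen = min2(-5, -1) = -5
  driver.gen = sub(-5, -5) = 0

After the edit, cleaning proceeds:
  fold.gen: a read changed (index.txt -5->0) — executes, giving -1.
  driver.gen: a read changed (fold.gen -5->-1; index.txt -5->0) — executes, giving -1.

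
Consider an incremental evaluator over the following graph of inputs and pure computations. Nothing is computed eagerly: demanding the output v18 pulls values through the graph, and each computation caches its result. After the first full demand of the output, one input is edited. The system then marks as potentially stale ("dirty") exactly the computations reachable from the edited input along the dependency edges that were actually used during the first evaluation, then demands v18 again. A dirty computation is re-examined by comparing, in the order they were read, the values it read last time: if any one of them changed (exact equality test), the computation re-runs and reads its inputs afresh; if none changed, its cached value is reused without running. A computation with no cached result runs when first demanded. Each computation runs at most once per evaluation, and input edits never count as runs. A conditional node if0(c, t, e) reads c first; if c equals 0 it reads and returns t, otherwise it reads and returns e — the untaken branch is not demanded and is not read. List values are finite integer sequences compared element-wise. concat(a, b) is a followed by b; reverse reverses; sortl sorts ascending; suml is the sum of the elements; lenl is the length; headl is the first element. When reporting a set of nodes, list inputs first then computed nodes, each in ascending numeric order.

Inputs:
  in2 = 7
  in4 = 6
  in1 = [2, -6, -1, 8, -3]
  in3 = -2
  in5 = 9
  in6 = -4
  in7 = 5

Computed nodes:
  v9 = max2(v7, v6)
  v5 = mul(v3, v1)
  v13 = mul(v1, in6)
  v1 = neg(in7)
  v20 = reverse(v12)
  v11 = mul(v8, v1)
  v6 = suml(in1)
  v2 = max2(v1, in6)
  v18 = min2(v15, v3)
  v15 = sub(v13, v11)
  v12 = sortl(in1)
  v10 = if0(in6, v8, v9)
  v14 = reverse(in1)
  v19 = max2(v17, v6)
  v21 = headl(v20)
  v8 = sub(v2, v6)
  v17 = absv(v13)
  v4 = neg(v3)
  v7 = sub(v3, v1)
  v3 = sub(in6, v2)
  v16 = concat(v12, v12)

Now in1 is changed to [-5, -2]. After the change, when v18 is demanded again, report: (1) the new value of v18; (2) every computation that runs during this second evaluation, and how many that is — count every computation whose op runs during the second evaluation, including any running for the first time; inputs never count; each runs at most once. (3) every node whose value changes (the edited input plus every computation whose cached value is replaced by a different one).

v18 now evaluates to 0.
Run set: v6, v8, v11, v15, v18 (5 run).
Changed values: in1, v6, v8, v11, v15.

Initial pass — values computed on the first demand:
  v1 = neg(5) = -5
  v2 = max2(-5, -4) = -4
  v3 = sub(-4, -4) = 0
  v6 = suml([2, -6, -1, 8, -3]) = 0
  v8 = sub(-4, 0) = -4
  v11 = mul(-4, -5) = 20
  v13 = mul(-5, -4) = 20
  v15 = sub(20, 20) = 0
  v18 = min2(0, 0) = 0

Second demand — change propagation:
  v6: re-runs because in1 [2, -6, -1, 8, -3]->[-5, -2]; new result -7.
  v8: re-runs because v6 0->-7; new result 3.
  v11: re-runs because v8 -4->3; new result -15.
  v15: re-runs because v11 20->-15; new result 35.
  v18: re-runs because v15 0->35; new result 0 (unchanged).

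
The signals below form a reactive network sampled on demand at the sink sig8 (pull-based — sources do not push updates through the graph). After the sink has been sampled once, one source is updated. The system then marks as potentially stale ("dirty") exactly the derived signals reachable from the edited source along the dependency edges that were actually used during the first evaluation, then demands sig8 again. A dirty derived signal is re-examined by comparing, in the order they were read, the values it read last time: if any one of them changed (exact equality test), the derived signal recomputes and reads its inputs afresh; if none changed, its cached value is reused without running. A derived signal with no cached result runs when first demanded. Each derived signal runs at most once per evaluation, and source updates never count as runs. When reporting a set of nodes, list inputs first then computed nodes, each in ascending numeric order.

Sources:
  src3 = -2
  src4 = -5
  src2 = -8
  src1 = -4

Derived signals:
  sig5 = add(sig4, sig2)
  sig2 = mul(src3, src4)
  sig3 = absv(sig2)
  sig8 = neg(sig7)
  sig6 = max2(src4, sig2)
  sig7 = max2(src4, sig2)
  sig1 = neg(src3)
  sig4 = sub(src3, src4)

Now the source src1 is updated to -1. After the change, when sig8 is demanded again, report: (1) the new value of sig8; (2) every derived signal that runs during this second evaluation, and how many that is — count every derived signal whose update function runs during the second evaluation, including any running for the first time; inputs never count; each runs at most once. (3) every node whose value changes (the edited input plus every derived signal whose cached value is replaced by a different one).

sig8 now evaluates to -10.
Run set: none (0 run).
Changed values: src1.
The important point: nothing the output needs ever reads src1, so the edit is invisible to it.

Initial pass — values computed on the first demand:
  sig2 = mul(-2, -5) = 10
  sig7 = max2(-5, 10) = 10
  sig8 = neg(10) = -10

Second demand — change propagation:
  no demanded computation ever read src1, so the edit dirties nothing and nothing runs.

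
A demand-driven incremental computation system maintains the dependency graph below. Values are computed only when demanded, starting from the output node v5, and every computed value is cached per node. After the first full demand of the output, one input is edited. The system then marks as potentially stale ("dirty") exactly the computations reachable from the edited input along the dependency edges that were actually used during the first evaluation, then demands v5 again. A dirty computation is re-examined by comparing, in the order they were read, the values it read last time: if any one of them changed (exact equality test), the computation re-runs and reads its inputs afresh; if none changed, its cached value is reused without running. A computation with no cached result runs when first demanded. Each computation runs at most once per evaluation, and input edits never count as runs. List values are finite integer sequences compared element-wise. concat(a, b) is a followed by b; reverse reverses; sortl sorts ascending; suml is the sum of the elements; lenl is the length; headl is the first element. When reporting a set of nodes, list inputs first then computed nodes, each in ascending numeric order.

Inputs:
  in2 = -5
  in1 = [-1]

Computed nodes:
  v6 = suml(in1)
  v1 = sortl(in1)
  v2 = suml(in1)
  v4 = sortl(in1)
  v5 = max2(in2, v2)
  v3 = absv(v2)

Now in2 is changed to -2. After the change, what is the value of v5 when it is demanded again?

New value of v5: -1.

First evaluation (everything demanded from the output):
  v2 = suml([-1]) = -1
  v5 = max2(-5, -1) = -1

Propagation after the edit:
  v5: runs — in2 -5->-2; result -1 (same value as before).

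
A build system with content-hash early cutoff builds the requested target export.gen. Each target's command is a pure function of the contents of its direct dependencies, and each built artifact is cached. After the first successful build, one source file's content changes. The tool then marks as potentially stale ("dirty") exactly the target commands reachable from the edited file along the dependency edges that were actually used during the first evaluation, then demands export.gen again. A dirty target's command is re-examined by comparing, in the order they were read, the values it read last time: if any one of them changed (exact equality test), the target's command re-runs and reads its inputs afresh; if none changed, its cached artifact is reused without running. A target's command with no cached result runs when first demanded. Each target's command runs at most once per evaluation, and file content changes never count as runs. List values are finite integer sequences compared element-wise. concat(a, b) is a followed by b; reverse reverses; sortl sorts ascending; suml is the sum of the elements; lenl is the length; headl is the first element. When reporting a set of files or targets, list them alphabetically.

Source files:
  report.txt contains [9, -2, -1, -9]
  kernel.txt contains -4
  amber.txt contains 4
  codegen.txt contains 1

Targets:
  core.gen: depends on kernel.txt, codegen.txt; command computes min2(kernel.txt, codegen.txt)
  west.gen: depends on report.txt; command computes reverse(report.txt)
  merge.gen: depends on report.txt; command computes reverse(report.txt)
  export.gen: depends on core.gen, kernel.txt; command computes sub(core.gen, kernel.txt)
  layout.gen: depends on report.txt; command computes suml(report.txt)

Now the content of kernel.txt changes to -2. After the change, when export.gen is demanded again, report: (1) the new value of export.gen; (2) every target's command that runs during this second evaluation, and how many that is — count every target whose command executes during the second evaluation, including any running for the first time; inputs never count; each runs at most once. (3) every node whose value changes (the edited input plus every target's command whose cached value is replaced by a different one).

New value of export.gen: 0.
Target commands that run: core.gen, export.gen — 2 in total.
Values that change: core.gen, kernel.txt.

First evaluation (everything demanded from the output):
  core.gen = min2(-4, 1) = -4
  export.gen = sub(-4, -4) = 0

Propagation after the edit:
  core.gen: runs — kernel.txt -4->-2; result -2.
  export.gen: runs — core.gen -4->-2; kernel.txt -4->-2; result 0 (same value as before).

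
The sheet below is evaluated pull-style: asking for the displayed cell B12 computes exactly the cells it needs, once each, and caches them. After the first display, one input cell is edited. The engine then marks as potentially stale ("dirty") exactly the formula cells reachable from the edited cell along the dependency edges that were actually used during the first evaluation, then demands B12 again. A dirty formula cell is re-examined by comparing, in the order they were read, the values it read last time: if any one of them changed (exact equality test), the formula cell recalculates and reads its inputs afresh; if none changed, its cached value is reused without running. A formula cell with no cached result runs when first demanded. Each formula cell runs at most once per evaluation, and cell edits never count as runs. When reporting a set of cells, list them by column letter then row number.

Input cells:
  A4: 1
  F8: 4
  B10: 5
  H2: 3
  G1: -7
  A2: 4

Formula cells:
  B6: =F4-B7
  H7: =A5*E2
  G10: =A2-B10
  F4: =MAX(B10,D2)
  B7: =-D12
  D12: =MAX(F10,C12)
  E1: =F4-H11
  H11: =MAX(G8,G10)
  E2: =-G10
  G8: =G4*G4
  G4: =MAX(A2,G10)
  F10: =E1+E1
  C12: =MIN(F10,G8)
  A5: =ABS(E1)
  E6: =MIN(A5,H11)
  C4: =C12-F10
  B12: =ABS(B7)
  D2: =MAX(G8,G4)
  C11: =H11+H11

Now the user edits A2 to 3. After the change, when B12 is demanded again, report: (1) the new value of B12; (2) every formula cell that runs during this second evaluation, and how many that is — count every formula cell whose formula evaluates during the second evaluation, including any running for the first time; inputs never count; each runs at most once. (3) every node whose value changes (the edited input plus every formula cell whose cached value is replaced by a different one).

First demand of the output computes:
  G10 = 4 - 5 = -1
  G4 = MAX(4, -1) = 4
  G8 = 4 * 4 = 16
  D2 = MAX(16, 4) = 16
  F4 = MAX(5, 16) = 16
  H11 = MAX(16, -1) = 16
  E1 = 16 - 16 = 0
  F10 = 0 + 0 = 0
  C12 = MIN(0, 16) = 0
  D12 = MAX(0, 0) = 0
  B7 = -(0) = 0
  B12 = ABS(0) = 0

After the edit, cleaning proceeds:
  G10: a read changed (A2 4->3) — executes, giving -2.
  G4: a read changed (A2 4->3; G10 -1->-2) — executes, giving 3.
  G8: a read changed (G4 4->3; G4 4->3) — executes, giving 9.
  D2: a read changed (G8 16->9; G4 4->3) — executes, giving 9.
  F4: a read changed (D2 16->9) — executes, giving 9.
  H11: a read changed (G8 16->9; G10 -1->-2) — executes, giving 9.
  E1: a read changed (F4 16->9; H11 16->9) — executes, giving 0 — identical to its old value.
  F10: dirty, but its reads are unchanged (E1 unchanged, E1 unchanged); cached 0 stands.
  C12: a read changed (G8 16->9) — executes, giving 0 — identical to its old value.
  D12: dirty, but its reads are unchanged (F10 unchanged, C12 unchanged); cached 0 stands.
  B7: dirty, but its reads are unchanged (D12 unchanged); cached 0 stands.
  B12: dirty, but its reads are unchanged (B7 unchanged); cached 0 stands.

Note where the cutoff bites: F10 is checked, finds nothing changed, and keeps its cache.

Demanding B12 again yields 0.
8 formula cells run: C12, D2, E1, F4, G4, G8, G10, H11.
The nodes whose values change: A2, D2, F4, G4, G8, G10, H11.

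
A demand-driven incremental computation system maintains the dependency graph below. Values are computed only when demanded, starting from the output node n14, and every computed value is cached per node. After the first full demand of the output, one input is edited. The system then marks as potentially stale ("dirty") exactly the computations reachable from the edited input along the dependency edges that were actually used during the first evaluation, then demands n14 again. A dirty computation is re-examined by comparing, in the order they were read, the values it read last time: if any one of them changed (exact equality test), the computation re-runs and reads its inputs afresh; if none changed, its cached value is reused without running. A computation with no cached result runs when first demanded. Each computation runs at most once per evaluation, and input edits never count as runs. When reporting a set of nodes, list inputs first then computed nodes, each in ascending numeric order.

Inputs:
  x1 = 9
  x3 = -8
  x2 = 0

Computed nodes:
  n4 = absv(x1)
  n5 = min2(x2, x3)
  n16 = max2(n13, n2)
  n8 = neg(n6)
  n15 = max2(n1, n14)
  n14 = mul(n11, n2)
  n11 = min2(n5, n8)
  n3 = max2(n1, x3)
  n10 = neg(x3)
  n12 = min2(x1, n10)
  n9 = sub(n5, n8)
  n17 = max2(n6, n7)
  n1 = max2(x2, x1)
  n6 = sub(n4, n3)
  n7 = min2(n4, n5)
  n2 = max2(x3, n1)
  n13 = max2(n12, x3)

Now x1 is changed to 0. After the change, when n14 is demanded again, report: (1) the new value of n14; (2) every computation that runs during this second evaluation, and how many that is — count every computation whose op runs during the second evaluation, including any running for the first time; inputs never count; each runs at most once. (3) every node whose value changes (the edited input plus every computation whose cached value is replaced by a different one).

First evaluation (everything demanded from the output):
  n1 = max2(0, 9) = 9
  n2 = max2(-8, 9) = 9
  n3 = max2(9, -8) = 9
  n4 = absv(9) = 9
  n5 = min2(0, -8) = -8
  n6 = sub(9, 9) = 0
  n8 = neg(0) = 0
  n11 = min2(-8, 0) = -8
  n14 = mul(-8, 9) = -72

Propagation after the edit:
  n1: runs — x1 9->0; result 0.
  n2: runs — n1 9->0; result 0.
  n3: runs — n1 9->0; result 0.
  n4: runs — x1 9->0; result 0.
  n6: runs — n4 9->0; n3 9->0; result 0 (same value as before).
  n8: checked — values it read are unchanged (n6 unchanged); reused cached 0 without running.
  n11: checked — values it read are unchanged (n5 unchanged, n8 unchanged); reused cached -8 without running.
  n14: runs — n2 9->0; result 0.

Key observation: the cutoff stops propagation at n8 — its inputs' values are unchanged, so it reuses its cache.

New value of n14: 0.
Computations that run: n1, n2, n3, n4, n6, n14 — 6 in total.
Values that change: x1, n1, n2, n3, n4, n14.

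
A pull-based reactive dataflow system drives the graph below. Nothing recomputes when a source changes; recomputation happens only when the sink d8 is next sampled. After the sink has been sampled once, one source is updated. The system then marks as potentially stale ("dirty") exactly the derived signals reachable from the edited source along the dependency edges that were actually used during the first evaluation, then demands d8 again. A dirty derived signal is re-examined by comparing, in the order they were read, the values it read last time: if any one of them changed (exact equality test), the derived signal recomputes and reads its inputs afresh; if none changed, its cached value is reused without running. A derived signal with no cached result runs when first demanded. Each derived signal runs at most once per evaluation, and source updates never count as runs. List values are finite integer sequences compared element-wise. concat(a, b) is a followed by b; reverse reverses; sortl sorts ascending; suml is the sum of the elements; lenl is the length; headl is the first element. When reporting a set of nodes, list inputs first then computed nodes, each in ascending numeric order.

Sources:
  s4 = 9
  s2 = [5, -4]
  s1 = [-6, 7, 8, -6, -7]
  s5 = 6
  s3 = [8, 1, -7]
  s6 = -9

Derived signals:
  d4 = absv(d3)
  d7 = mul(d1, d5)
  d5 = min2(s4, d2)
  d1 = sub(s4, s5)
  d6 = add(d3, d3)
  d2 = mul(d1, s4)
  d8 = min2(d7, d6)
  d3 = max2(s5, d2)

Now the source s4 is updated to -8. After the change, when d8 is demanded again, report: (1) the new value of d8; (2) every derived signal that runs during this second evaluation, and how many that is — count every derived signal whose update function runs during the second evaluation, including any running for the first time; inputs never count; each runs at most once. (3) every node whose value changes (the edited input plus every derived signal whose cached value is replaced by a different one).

New value of d8: 112.
Derived signals that run: d1, d2, d3, d5, d6, d7, d8 — 7 in total.
Values that change: s4, d1, d2, d3, d5, d6, d7, d8.

First evaluation (everything demanded from the output):
  d1 = sub(9, 6) = 3
  d2 = mul(3, 9) = 27
  d3 = max2(6, 27) = 27
  d5 = min2(9, 27) = 9
  d6 = add(27, 27) = 54
  d7 = mul(3, 9) = 27
  d8 = min2(27, 54) = 27

Propagation after the edit:
  d1: runs — s4 9->-8; result -14.
  d2: runs — d1 3->-14; s4 9->-8; result 112.
  d3: runs — d2 27->112; result 112.
  d5: runs — s4 9->-8; d2 27->112; result -8.
  d6: runs — d3 27->112; d3 27->112; result 224.
  d7: runs — d1 3->-14; d5 9->-8; result 112.
  d8: runs — d7 27->112; d6 54->224; result 112.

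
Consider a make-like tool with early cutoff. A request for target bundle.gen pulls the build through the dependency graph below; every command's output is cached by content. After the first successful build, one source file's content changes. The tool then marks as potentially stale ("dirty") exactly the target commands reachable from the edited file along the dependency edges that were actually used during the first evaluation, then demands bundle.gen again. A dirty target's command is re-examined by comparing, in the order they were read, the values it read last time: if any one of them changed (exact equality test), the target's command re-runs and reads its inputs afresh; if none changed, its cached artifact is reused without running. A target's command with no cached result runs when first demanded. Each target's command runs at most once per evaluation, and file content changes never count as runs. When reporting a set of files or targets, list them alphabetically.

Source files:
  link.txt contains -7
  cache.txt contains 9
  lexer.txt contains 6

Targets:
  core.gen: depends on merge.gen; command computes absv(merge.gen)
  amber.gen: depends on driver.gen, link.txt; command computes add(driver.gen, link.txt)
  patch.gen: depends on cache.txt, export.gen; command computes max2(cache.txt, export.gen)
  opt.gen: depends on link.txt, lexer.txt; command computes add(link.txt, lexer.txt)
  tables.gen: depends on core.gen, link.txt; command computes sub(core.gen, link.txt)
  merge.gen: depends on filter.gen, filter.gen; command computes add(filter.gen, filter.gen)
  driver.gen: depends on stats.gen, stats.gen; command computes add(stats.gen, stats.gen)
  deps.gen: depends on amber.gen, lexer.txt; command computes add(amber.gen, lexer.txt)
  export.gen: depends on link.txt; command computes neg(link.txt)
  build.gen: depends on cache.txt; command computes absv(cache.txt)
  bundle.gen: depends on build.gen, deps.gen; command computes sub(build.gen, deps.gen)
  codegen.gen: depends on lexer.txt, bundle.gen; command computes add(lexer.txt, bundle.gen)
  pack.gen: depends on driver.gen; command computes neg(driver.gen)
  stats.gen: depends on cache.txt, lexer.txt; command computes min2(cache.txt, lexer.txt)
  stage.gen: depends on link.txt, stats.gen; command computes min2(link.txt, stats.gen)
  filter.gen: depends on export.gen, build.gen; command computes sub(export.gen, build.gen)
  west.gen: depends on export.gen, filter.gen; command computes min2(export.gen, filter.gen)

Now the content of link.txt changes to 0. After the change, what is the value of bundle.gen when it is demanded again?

Demanding bundle.gen again yields -9.

First demand of the output computes:
  build.gen = absv(9) = 9
  stats.gen = min2(9, 6) = 6
  driver.gen = add(6, 6) = 12
  amber.gen = add(12, -7) = 5
  deps.gen = add(5, 6) = 11
  bundle.gen = sub(9, 11) = -2

After the edit, cleaning proceeds:
  amber.gen: a read changed (link.txt -7->0) — executes, giving 12.
  deps.gen: a read changed (amber.gen 5->12) — executes, giving 18.
  bundle.gen: a read changed (deps.gen 11->18) — executes, giving -9.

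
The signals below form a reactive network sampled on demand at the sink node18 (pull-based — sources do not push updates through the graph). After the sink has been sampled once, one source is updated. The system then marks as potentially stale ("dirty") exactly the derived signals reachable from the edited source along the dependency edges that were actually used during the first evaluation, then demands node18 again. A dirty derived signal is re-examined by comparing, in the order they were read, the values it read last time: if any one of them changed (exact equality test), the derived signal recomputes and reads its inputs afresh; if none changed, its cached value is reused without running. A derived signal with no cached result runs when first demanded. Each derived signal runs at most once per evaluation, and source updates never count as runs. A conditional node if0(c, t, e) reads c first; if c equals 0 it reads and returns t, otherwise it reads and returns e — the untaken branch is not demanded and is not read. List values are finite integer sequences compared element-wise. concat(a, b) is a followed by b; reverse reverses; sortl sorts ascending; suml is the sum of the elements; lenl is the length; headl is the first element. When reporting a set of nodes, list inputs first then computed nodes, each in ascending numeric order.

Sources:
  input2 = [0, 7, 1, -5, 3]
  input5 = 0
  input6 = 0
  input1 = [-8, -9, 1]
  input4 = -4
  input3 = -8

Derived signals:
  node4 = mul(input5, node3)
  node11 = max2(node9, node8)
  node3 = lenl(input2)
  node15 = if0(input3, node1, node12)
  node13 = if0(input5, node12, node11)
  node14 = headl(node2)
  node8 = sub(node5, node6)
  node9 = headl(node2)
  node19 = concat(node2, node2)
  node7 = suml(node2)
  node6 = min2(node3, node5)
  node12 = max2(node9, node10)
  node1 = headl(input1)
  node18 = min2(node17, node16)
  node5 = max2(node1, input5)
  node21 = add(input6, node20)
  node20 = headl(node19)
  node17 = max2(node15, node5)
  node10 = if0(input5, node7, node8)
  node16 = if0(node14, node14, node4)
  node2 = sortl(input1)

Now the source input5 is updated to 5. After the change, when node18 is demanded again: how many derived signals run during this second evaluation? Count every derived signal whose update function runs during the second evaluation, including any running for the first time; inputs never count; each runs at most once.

Initial pass — values computed on the first demand:
  node1 = headl([-8, -9, 1]) = -8
  node2 = sortl([-8, -9, 1]) = [-9, -8, 1]
  node3 = lenl([0, 7, 1, -5, 3]) = 5
  node4 = mul(0, 5) = 0
  node5 = max2(-8, 0) = 0
  node7 = suml([-9, -8, 1]) = -16
  node9 = headl([-9, -8, 1]) = -9
  node10 = if0(input5=0 -> then branch node7) = -16
  node12 = max2(-9, -16) = -9
  node14 = headl([-9, -8, 1]) = -9
  node15 = if0(input3=-8 -> else branch node12) = -9
  node16 = if0(node14=-9 -> else branch node4) = 0
  node17 = max2(-9, 0) = 0
  node18 = min2(0, 0) = 0

Second demand — change propagation:
  node4: re-runs because input5 0->5; new result 25.
  node5: re-runs because input5 0->5; new result 5.
  node6: newly demanded (no cache) — executes and yields 5.
  node8: newly demanded (no cache) — executes and yields 0.
  node10: re-runs because input5 0->5; new result 0.
  node12: re-runs because node10 -16->0; new result 0.
  node15: re-runs because node12 -9->0; new result 0.
  node16: re-runs because node4 0->25; new result 25.
  node17: re-runs because node15 -9->0; node5 0->5; new result 5.
  node18: re-runs because node17 0->5; node16 0->25; new result 5.

The important point: the flipped condition pulls in fresh nodes; node6, node8 run for the first time.

Run set: node4, node5, node6, node8, node10, node12, node15, node16, node17, node18 (10 run).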